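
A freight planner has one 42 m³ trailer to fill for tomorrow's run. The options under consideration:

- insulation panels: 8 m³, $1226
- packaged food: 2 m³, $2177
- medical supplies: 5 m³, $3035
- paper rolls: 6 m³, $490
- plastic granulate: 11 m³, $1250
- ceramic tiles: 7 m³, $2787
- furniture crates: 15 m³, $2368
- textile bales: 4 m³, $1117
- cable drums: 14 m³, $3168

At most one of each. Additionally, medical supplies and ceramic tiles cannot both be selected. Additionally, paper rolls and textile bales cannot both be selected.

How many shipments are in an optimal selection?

Optimal total is 11865.
packaged food + medical supplies + furniture crates + textile bales + cable drums hits 11865 at 40 m³.
Any selection reaching 11865 contains exactly 5 shipments.

5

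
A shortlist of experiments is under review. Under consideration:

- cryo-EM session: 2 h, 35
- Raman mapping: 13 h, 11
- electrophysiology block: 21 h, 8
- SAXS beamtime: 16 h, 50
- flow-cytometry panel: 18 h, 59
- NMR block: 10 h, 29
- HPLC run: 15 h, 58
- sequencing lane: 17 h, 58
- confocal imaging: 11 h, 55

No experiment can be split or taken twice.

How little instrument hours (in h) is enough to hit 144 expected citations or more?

28

Look for the lowest-instrument combination reaching 144.
cryo-EM session + HPLC run + confocal imaging: 148 expected citations at 28 h.
No combination under 28 h hits 144.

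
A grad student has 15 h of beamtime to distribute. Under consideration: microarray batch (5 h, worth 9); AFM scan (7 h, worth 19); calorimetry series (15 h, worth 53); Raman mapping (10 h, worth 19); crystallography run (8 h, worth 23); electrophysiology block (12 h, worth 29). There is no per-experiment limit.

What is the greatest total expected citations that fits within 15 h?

53

By expected citations per h: calorimetry series 3.53, crystallography run 2.88, AFM scan 2.71 lead.
The ratio ordering already packs tightly: calorimetry series, 15 h, 53.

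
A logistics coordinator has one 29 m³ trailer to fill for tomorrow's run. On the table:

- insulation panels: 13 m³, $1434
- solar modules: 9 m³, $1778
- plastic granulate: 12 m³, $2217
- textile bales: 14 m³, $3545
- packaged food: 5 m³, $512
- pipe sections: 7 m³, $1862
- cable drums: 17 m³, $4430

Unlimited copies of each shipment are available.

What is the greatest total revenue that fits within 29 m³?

7448

4×pipe sections uses 28 of the 29 m³ and totals 7448.
The spare 1 m³ is too small for any remaining shipment, and no exchange beats 7448.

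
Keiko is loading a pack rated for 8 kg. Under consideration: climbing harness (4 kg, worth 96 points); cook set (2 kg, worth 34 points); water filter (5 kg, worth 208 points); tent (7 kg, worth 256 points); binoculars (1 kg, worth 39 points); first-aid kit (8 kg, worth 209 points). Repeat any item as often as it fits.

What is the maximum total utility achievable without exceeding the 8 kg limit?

325

By utility per kg: water filter 41.60, binoculars 39.00, tent 36.57 lead.
Water filter + 3×binoculars uses 8 of the 8 kg and totals 325.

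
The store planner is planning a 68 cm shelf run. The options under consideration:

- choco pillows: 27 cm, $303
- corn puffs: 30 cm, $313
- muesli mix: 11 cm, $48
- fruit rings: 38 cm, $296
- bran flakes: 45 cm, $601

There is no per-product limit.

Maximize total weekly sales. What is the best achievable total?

697

Ranking by ratio (weekly sales/cm): bran flakes 13.36, choco pillows 11.22, corn puffs 10.43.
The ratio ordering already packs tightly: 2×muesli mix + bran flakes, 67 cm, 697.
Every other selection either busts 68 cm or fails to beat 697.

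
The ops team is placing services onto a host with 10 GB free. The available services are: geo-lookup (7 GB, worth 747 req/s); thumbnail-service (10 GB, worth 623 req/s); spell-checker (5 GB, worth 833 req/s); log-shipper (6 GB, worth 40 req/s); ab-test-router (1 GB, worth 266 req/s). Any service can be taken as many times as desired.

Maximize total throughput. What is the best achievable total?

Ranking by ratio (throughput/GB): ab-test-router 266.00, spell-checker 166.60, geo-lookup 106.71, thumbnail-service 62.30.
Best packing: 10×ab-test-router — 10 GB, 2660 total.

2660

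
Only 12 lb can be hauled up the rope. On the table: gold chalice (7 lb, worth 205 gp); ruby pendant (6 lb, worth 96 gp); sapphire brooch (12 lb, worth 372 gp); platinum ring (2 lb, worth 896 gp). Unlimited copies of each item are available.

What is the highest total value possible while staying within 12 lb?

Taking 6×platinum ring: 12 lb used, 5376 in value.

5376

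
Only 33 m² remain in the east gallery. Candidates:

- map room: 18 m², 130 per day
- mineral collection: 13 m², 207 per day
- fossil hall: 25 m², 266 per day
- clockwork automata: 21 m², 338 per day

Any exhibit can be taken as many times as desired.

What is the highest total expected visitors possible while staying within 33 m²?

A density-first pass picks clockwork automata — 338 at 21 m².
Replace clockwork automata with 2×mineral collection: the trade gains 76 net, giving 414 at 26 m².

414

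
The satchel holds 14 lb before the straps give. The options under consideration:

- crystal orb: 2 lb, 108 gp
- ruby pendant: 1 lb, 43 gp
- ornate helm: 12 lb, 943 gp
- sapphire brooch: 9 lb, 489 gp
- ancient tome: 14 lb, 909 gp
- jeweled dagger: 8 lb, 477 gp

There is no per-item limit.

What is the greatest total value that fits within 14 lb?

By value per lb: ornate helm 78.58, ancient tome 64.93, jeweled dagger 59.62 lead.
The ratio ordering already packs tightly: crystal orb + ornate helm, 14 lb, 1051.

1051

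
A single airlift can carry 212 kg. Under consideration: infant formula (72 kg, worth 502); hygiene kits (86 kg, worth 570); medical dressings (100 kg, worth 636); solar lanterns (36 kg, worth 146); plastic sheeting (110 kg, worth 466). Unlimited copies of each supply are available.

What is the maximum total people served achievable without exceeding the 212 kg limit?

1286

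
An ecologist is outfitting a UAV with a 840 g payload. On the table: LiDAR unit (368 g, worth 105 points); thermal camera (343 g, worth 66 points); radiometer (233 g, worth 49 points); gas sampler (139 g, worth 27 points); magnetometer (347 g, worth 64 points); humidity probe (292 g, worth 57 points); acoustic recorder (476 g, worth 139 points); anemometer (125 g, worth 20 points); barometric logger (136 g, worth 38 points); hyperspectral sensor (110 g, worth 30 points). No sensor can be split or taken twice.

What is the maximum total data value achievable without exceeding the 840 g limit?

218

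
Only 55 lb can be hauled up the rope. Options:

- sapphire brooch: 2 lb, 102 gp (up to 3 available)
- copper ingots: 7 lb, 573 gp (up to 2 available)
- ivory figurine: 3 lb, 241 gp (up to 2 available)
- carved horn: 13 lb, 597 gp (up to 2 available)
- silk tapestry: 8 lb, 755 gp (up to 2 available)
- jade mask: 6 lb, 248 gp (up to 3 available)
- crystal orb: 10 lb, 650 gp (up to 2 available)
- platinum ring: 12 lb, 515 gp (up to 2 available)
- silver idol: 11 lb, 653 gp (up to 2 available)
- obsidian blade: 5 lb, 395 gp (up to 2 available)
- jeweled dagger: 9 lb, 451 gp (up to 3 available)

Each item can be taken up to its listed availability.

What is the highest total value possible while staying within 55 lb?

4439

Filling by ratio: 3×sapphire brooch + 2×copper ingots + 2×ivory figurine + 2×silk tapestry + 2×obsidian blade for 4234, with 3 lb left unused.
Replace 2×sapphire brooch and ivory figurine with crystal orb: the trade gains 205 net, giving 4439 at 55 lb.
Nothing else within 55 lb beats 4439.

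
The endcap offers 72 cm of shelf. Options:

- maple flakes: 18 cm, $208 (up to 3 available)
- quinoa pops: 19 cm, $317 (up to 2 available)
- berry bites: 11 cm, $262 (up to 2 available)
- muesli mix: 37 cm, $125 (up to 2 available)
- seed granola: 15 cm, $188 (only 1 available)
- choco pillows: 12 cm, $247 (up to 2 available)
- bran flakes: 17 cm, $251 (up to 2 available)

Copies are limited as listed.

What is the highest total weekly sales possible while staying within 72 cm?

1405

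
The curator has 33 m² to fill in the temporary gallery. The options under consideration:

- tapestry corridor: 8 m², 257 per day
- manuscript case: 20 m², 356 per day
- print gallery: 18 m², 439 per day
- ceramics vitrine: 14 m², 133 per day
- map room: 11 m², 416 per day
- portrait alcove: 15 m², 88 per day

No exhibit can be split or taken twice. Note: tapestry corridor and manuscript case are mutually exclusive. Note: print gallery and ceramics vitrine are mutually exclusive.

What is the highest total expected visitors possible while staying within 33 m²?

Taking the top-ratio exhibits first gives tapestry corridor + ceramics vitrine + map room for 806 (33 m²).
Dropping tapestry corridor and ceramics vitrine frees 22 m²; slotting in print gallery (18 m²) lifts the total to 855 at 29 m².
That's the maximum — no feasible swap from here does better than 855.

855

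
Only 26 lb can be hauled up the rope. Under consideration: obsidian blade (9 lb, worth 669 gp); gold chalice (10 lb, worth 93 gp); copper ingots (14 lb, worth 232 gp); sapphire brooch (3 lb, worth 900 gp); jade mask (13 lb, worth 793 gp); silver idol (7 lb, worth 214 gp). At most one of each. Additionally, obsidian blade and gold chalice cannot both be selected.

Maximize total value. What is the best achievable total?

By value per lb: sapphire brooch 300.00, obsidian blade 74.33, jade mask 61.00 lead.
Best packing: obsidian blade + sapphire brooch + jade mask — 25 lb, 2362 total.
The closest alternative, sapphire brooch + jade mask + silver idol, reaches only 1907.

2362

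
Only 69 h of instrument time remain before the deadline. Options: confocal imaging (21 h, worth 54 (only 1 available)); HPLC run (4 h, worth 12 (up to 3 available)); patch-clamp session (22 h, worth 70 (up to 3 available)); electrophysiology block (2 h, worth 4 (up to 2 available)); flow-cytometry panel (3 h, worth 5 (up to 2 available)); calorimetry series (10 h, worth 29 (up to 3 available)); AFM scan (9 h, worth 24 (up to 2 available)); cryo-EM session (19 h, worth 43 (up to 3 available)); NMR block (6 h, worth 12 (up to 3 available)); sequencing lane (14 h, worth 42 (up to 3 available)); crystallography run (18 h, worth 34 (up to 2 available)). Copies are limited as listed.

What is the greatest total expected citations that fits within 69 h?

215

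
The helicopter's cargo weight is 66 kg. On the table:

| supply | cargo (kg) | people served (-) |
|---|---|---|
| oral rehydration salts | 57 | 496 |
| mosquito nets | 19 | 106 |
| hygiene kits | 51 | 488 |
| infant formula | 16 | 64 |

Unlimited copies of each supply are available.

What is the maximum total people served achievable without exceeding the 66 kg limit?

Ranking by ratio (people served/kg): hygiene kits 9.57, oral rehydration salts 8.70, mosquito nets 5.58, infant formula 4.00.
A density-first pass picks hygiene kits — 488 at 51 kg.
The 51 kg tied up in hygiene kits is better spent on oral rehydration salts — total rises to 496 (57 kg).
Every other selection either busts 66 kg or fails to beat 496.

496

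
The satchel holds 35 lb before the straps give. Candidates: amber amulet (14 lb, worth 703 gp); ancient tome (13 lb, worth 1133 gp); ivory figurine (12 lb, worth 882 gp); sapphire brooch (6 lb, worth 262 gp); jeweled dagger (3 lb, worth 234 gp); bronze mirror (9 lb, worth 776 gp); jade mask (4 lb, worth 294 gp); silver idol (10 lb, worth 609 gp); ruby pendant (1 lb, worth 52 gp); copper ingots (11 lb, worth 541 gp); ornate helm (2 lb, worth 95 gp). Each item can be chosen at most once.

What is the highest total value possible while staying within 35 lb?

The ratio heuristic lands on ancient tome + jeweled dagger + bronze mirror + jade mask + ruby pendant + ornate helm (2584) but leaves 3 lb idle.
The 9 lb tied up in jeweled dagger and jade mask and ornate helm is better spent on ivory figurine — total rises to 2843 (35 lb).
That's the maximum — no swap from here does better than 2843.

2843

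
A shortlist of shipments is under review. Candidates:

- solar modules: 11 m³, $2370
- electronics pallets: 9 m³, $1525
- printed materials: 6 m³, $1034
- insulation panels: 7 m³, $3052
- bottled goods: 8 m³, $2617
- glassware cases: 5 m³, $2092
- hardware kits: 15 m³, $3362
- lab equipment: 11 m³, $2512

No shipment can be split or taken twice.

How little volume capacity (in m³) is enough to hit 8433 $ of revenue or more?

26

Need the lightest bundle worth ≥ 8433.
printed materials + insulation panels + bottled goods + glassware cases reaches 8795 using 26 m³.
Any bundle with less than 26 m³ falls short of 8433.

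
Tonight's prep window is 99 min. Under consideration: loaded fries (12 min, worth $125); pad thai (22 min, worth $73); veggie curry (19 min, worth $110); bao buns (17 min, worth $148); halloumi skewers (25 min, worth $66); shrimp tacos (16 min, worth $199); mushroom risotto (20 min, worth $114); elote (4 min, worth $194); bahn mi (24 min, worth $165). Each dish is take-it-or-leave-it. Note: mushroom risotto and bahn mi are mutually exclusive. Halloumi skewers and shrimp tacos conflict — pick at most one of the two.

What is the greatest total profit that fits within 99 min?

The ratio ordering already packs tightly: loaded fries + veggie curry + bao buns + shrimp tacos + elote + bahn mi, 92 min, 941.
Runner-up loaded fries + pad thai + bao buns + shrimp tacos + elote + bahn mi tops out at 904.

941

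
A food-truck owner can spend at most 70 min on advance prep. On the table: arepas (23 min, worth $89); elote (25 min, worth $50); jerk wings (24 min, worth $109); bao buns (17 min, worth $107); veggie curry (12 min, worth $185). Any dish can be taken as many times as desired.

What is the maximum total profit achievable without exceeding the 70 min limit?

925

5×veggie curry uses 60 of the 70 min and totals 925.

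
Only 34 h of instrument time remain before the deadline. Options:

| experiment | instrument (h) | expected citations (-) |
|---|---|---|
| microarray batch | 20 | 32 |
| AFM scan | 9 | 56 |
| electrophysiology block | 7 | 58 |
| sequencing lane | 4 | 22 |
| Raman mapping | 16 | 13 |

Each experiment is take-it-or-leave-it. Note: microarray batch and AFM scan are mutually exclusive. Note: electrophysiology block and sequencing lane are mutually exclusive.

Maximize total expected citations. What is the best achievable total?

Taking AFM scan + electrophysiology block + Raman mapping: 32 h used, 127 in expected citations.
The closest alternative, AFM scan + electrophysiology block, reaches only 114.

127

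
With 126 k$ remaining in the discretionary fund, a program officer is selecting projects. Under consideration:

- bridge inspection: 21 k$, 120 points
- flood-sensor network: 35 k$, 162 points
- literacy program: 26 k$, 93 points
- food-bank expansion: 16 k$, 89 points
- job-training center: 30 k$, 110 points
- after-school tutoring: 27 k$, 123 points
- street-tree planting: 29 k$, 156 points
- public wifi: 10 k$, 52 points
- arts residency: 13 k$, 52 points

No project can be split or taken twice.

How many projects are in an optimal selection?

The maximum projected impact within 126 k$ is 631.
One optimal bundle: bridge inspection + flood-sensor network + food-bank expansion + street-tree planting + public wifi + arts residency (124 k$).
Every optimal selection uses 6 projects.

6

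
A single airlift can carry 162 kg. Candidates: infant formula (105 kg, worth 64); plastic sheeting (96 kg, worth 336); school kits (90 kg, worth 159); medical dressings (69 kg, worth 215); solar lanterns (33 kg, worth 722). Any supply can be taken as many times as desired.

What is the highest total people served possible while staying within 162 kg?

2888

4×solar lanterns uses 132 of the 162 kg and totals 2888.
Nothing else within 162 kg beats 2888.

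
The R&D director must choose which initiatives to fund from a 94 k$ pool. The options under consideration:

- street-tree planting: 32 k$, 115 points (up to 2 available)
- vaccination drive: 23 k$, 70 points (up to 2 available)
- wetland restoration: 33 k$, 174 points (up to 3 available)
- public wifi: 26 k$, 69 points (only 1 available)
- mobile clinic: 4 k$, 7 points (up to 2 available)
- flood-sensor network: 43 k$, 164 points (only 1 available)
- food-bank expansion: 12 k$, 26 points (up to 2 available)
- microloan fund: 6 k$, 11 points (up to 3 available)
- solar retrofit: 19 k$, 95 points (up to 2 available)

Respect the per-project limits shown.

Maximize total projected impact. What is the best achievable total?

457

Filling by ratio: 2×wetland restoration + microloan fund + solar retrofit for 454, with 3 k$ left unused.
Replace microloan fund with 2×mobile clinic: the trade gains 3 net, giving 457 at 93 k$.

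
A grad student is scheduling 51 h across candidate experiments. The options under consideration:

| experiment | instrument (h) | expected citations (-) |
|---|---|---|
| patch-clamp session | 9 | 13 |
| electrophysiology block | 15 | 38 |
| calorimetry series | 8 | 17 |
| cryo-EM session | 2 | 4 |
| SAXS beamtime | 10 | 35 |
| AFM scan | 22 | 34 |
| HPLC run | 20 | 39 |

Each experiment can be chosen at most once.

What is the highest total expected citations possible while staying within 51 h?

116

Taking the top-ratio experiments first gives patch-clamp session + electrophysiology block + calorimetry series + cryo-EM session + SAXS beamtime for 107 (44 h).
Replace patch-clamp session and calorimetry series with HPLC run: the trade gains 9 net, giving 116 at 47 h.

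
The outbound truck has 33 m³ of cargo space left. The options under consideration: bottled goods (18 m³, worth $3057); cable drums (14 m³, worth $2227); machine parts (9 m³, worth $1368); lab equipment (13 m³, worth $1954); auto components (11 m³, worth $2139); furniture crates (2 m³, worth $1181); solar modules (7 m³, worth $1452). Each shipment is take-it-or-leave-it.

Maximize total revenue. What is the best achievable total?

6726

Greedy by ratio would take machine parts + auto components + furniture crates + solar modules: 29 m³ used, total 6140.
The 9 m³ tied up in machine parts is better spent on lab equipment — total rises to 6726 (33 m³).
The closest alternative, bottled goods + auto components + furniture crates, reaches only 6377.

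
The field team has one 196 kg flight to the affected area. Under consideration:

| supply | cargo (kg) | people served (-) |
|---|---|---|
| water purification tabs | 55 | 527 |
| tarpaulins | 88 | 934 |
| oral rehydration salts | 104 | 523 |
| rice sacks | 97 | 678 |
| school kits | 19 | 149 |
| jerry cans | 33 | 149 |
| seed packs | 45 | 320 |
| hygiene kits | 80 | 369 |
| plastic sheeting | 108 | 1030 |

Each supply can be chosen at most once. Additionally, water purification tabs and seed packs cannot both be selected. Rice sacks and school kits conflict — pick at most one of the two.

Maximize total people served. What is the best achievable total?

1964

Filling by ratio: water purification tabs + tarpaulins + school kits + jerry cans for 1759, with 1 kg left unused.
Dropping water purification tabs and school kits and jerry cans frees 107 kg; slotting in plastic sheeting (108 kg) lifts the total to 1964 at 196 kg.
Runner-up water purification tabs + tarpaulins + school kits + jerry cans tops out at 1759.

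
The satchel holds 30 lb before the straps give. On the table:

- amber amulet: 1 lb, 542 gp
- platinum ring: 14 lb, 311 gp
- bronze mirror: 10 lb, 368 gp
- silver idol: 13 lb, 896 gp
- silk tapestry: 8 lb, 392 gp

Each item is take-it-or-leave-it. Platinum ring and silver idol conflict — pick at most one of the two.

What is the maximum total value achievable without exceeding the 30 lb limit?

The ratio ordering already packs tightly: amber amulet + silver idol + silk tapestry, 22 lb, 1830.
That's the maximum — no feasible swap from here does better than 1830.

1830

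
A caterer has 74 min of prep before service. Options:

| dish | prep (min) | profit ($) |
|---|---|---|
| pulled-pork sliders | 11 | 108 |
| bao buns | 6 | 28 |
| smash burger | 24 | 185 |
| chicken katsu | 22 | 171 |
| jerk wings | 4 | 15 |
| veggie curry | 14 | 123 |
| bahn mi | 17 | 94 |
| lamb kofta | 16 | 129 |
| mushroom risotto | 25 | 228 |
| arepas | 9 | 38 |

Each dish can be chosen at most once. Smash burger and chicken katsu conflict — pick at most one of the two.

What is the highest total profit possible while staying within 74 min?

The ratio heuristic lands on pulled-pork sliders + bao buns + veggie curry + lamb kofta + mushroom risotto (616) but leaves 2 min idle.
Dropping bao buns and lamb kofta frees 22 min; slotting in smash burger (24 min) lifts the total to 644 at 74 min.
That's the maximum — no feasible swap from here does better than 644.

644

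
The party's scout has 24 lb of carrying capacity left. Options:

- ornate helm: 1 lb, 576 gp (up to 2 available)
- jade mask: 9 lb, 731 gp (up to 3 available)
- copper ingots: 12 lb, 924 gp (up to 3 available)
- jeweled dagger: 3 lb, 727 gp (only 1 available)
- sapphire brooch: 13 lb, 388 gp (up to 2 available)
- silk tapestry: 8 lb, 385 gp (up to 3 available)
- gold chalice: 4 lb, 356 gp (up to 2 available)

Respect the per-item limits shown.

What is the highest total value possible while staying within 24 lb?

By value per lb: ornate helm 576.00, jeweled dagger 242.33, gold chalice 89.00, jade mask 81.22 lead.
Taking the top-ratio items first gives 2×ornate helm + jade mask + jeweled dagger + 2×gold chalice for 3322 (22 lb).
Replace 2×gold chalice with jade mask: the trade gains 19 net, giving 3341 at 23 lb.
That's the maximum — no swap from here does better than 3341.

3341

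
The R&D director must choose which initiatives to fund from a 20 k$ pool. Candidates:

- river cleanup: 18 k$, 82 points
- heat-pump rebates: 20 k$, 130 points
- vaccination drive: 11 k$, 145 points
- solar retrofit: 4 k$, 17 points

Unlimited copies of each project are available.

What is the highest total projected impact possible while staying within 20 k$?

Best packing: vaccination drive + 2×solar retrofit — 19 k$, 179 total.
Every other selection either busts 20 k$ or fails to beat 179.

179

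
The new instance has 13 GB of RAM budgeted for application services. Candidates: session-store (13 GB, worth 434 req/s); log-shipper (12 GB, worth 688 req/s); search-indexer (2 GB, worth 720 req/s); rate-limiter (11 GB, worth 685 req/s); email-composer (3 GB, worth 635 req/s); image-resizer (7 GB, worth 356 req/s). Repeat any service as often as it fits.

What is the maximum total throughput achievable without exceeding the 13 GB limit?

4320

Density check — search-indexer 360.00, email-composer 211.67, rate-limiter 62.27, log-shipper 57.33 are the best per GB.
Taking 6×search-indexer: 12 GB used, 4320 in throughput.
The spare 1 GB is too small for any remaining service, and no exchange beats 4320.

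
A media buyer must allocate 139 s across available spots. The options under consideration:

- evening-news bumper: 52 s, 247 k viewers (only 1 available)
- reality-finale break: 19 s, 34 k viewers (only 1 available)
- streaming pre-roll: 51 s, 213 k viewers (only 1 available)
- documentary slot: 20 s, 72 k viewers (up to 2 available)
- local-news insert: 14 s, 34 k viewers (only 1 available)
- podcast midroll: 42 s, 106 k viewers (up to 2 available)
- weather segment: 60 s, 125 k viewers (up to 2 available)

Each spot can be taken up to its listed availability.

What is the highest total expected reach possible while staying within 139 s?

566

Taking evening-news bumper + streaming pre-roll + documentary slot + local-news insert: 137 s used, 566 in expected reach.
No other feasible combination exceeds 566.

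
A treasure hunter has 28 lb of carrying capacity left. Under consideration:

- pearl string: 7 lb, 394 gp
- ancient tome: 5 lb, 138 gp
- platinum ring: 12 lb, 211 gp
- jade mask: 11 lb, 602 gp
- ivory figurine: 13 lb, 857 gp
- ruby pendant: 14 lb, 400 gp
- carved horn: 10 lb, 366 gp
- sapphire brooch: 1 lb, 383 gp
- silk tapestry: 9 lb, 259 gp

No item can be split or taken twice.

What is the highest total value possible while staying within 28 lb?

Ranking by ratio (value/lb): sapphire brooch 383.00, ivory figurine 65.92, pearl string 56.29.
Taking the top-ratio items first gives pearl string + ancient tome + ivory figurine + sapphire brooch for 1772 (26 lb).
The 12 lb tied up in pearl string and ancient tome is better spent on jade mask — total rises to 1842 (25 lb).
Next best is pearl string + ancient tome + ivory figurine + sapphire brooch at 1772 (26 lb) — short by 70.

1842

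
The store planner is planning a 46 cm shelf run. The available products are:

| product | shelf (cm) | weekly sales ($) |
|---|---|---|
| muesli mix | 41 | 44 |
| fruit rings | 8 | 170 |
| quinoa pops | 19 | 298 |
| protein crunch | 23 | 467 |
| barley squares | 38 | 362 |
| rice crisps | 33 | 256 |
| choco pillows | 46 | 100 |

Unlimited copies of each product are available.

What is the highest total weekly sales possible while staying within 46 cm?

By weekly sales per cm: fruit rings 21.25, protein crunch 20.30, quinoa pops 15.68 lead.
Taking the top-ratio products first gives 5×fruit rings for 850 (40 cm).
The 40 cm tied up in 5×fruit rings is better spent on 2×protein crunch — total rises to 934 (46 cm).

934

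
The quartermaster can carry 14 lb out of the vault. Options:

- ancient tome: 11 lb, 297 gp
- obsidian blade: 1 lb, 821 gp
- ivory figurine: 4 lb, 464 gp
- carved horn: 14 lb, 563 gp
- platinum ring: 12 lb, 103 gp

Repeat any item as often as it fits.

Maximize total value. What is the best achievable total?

11494

By value per lb: obsidian blade 821.00, ivory figurine 116.00, carved horn 40.21 lead.
14×obsidian blade uses 14 of the 14 lb and totals 11494.
No other feasible combination exceeds 11494.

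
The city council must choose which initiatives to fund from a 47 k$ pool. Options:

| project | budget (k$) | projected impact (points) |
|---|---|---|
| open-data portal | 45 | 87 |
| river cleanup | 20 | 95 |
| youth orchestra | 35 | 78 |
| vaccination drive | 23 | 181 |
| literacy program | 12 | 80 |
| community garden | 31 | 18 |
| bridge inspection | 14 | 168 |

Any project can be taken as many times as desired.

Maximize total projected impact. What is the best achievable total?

Density check — bridge inspection 12.00, vaccination drive 7.87, literacy program 6.67, river cleanup 4.75 are the best per k$.
Best packing: 3×bridge inspection — 42 k$, 504 total.
No other feasible combination exceeds 504.

504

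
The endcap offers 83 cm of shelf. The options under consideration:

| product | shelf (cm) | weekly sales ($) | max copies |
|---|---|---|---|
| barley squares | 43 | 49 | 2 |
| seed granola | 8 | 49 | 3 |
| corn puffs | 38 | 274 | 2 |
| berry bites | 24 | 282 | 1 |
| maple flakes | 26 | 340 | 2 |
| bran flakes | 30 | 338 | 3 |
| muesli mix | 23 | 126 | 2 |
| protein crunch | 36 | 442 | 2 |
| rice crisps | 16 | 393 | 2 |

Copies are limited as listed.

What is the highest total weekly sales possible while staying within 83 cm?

1408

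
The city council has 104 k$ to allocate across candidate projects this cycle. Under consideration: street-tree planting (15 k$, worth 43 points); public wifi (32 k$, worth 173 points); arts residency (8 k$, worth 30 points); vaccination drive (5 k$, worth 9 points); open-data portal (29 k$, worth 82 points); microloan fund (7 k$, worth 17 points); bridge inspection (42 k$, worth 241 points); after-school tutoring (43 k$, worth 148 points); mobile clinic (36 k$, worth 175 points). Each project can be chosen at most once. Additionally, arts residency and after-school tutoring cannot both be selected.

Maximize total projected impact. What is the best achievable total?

The ratio ordering already packs tightly: street-tree planting + public wifi + arts residency + microloan fund + bridge inspection, 104 k$, 504.
No other feasible combination exceeds 504.

504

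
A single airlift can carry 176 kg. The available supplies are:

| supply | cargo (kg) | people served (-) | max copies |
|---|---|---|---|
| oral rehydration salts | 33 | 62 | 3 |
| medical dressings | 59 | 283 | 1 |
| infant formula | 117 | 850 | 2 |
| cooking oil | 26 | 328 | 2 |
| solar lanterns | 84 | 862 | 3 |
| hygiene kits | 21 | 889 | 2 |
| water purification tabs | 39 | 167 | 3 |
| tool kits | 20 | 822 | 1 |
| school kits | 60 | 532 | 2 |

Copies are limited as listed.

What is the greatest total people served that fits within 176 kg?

3790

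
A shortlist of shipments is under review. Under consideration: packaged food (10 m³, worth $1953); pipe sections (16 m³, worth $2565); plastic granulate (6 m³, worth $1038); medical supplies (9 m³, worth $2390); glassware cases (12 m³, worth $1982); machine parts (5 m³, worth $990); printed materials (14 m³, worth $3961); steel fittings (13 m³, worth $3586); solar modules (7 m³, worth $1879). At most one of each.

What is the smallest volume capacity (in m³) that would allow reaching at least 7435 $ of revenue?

Need the lightest bundle worth ≥ 7435.
printed materials + steel fittings: 7547 revenue at 27 m³.
No combination under 27 m³ hits 7435.

27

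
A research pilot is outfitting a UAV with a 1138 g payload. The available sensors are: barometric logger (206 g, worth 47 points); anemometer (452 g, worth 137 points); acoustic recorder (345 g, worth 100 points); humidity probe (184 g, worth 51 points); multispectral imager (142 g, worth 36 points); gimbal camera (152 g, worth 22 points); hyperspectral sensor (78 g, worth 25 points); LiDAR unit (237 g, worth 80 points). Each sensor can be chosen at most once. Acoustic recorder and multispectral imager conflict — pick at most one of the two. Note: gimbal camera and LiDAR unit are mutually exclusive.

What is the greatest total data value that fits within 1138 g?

342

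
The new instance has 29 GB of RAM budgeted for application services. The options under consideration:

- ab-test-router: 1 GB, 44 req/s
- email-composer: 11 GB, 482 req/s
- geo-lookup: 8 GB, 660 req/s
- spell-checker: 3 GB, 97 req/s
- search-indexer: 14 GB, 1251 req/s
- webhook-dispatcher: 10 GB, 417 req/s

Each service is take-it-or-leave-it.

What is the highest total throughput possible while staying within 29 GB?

Taking ab-test-router + geo-lookup + spell-checker + search-indexer: 26 GB used, 2052 in throughput.
An exhaustive check of the 64 subsets confirms 2052.

2052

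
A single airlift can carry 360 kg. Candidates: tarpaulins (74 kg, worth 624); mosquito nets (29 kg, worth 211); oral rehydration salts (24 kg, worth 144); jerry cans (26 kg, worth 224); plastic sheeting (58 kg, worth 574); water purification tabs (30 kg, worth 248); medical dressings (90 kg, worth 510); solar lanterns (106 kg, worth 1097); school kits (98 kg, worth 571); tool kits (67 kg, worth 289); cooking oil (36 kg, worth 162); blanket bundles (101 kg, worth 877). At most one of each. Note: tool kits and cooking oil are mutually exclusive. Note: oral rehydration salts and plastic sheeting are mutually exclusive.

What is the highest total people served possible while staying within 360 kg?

3231

Density check — solar lanterns 10.35, plastic sheeting 9.90, blanket bundles 8.68, jerry cans 8.62 are the best per kg.
The ratio ordering already packs tightly: mosquito nets + jerry cans + plastic sheeting + water purification tabs + solar lanterns + blanket bundles, 350 kg, 3231.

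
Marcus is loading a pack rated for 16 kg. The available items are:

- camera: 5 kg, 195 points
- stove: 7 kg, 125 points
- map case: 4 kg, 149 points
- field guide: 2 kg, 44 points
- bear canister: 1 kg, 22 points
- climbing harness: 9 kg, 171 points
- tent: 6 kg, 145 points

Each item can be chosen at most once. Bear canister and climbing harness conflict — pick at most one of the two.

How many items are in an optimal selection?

Optimal total is 511.
camera + map case + bear canister + tent hits 511 at 16 kg.
All optima have 4 items.

4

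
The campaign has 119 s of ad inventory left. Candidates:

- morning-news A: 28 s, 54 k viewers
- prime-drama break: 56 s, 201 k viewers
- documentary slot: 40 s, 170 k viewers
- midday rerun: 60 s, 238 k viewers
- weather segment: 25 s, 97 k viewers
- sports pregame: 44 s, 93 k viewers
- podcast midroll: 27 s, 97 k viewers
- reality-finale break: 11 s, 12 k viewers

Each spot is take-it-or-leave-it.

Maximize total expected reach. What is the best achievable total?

Taking the top-ratio spots first gives documentary slot + midday rerun + reality-finale break for 420 (111 s).
The 51 s tied up in documentary slot and reality-finale break is better spent on prime-drama break — total rises to 439 (116 s).

439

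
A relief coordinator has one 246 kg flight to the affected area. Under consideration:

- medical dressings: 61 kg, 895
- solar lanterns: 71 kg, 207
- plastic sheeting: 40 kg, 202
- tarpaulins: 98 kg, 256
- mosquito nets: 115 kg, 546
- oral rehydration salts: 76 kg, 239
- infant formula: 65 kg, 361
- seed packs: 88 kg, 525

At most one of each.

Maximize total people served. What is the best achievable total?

1802

By people served per kg: medical dressings 14.67, seed packs 5.97, infant formula 5.55, plastic sheeting 5.05 lead.
Greedy by ratio would take medical dressings + infant formula + seed packs: 214 kg used, total 1781.
Dropping seed packs frees 88 kg; slotting in mosquito nets (115 kg) lifts the total to 1802 at 241 kg.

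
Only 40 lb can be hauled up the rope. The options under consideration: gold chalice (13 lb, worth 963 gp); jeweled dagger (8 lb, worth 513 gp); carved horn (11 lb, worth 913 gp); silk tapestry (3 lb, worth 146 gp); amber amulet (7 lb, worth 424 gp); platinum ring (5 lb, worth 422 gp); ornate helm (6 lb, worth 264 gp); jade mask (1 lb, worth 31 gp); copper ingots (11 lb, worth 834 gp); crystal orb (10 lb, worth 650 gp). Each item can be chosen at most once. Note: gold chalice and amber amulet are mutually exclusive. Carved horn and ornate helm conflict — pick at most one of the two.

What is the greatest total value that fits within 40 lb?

Ranking by ratio (value/lb): platinum ring 84.40, carved horn 83.00, copper ingots 75.82, gold chalice 74.08.
Best packing: gold chalice + carved horn + platinum ring + copper ingots — 40 lb, 3132 total.
Next best is gold chalice + carved horn + platinum ring + jade mask + crystal orb at 2979 (40 lb) — short by 153.

3132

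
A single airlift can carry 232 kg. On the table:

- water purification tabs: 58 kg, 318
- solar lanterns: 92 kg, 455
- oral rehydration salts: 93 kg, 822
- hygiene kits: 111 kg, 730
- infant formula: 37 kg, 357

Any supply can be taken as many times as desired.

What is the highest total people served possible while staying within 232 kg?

2142

Density check — infant formula 9.65, oral rehydration salts 8.84, hygiene kits 6.58 are the best per kg.
Best packing: 6×infant formula — 222 kg, 2142 total.
The spare 10 kg is too small for any remaining supply, and no exchange beats 2142.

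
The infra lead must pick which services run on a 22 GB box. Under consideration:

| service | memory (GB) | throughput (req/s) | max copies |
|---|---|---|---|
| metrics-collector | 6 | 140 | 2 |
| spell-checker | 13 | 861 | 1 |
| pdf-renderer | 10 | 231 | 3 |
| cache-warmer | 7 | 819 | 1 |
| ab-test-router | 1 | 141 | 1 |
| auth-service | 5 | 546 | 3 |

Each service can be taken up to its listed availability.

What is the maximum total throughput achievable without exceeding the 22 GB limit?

2457

By throughput per GB: ab-test-router 141.00, cache-warmer 117.00, auth-service 109.20 lead.
The ratio heuristic lands on cache-warmer + ab-test-router + 2×auth-service (2052) but leaves 4 GB idle.
Replace ab-test-router with auth-service: the trade gains 405 net, giving 2457 at 22 GB.
Every other selection either busts 22 GB or exceeds an availability limit or fails to beat 2457.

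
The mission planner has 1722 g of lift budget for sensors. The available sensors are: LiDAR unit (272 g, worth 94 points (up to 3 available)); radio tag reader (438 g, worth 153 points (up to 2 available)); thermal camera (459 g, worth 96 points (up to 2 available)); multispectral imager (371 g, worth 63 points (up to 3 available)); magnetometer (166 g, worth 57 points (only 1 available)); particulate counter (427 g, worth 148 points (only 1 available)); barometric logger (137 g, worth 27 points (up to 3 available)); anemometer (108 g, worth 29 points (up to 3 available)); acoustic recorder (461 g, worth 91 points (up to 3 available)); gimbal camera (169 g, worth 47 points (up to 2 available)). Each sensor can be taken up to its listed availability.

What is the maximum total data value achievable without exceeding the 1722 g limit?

Taking the top-ratio sensors first gives LiDAR unit + 2×radio tag reader + particulate counter + anemometer for 577 (1683 g).
Replace particulate counter and anemometer with 2×LiDAR unit: the trade gains 11 net, giving 588 at 1692 g.
Every other selection either busts 1722 g or exceeds an availability limit or fails to beat 588.

588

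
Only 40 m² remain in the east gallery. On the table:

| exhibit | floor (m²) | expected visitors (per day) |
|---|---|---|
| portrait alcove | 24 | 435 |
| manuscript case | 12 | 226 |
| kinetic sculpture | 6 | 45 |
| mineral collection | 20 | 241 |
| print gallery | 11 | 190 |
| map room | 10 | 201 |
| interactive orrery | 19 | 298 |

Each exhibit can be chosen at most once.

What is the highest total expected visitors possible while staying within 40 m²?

689

The ratio heuristic lands on manuscript case + kinetic sculpture + print gallery + map room (662) but leaves 1 m² idle.
Dropping manuscript case and kinetic sculpture frees 18 m²; slotting in interactive orrery (19 m²) lifts the total to 689 at 40 m².
The closest alternative, portrait alcove + kinetic sculpture + map room, reaches only 681.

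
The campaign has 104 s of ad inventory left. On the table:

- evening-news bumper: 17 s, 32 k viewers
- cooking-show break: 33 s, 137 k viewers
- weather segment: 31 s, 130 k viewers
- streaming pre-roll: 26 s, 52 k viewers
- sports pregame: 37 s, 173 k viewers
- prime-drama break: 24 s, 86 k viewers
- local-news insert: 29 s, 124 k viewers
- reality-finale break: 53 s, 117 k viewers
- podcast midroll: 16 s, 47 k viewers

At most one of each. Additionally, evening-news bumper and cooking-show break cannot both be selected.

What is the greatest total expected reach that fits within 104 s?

440

Greedy by ratio would take weather segment + sports pregame + local-news insert: 97 s used, total 427.
Replace local-news insert with cooking-show break: the trade gains 13 net, giving 440 at 101 s.
Next best is cooking-show break + sports pregame + local-news insert at 434 (99 s) — short by 6.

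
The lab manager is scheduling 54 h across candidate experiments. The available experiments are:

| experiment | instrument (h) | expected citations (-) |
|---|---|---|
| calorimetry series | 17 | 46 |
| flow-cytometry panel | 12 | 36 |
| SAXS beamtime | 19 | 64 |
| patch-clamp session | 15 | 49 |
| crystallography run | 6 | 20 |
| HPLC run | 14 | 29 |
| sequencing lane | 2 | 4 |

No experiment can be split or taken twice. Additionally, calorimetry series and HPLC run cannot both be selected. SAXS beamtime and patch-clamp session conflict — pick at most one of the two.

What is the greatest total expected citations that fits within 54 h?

166

Ranking by ratio (expected citations/h): SAXS beamtime 3.37, crystallography run 3.33, patch-clamp session 3.27, flow-cytometry panel 3.00.
Taking calorimetry series + flow-cytometry panel + SAXS beamtime + crystallography run: 54 h used, 166 in expected citations.
An exhaustive check of the 128 subsets confirms 166.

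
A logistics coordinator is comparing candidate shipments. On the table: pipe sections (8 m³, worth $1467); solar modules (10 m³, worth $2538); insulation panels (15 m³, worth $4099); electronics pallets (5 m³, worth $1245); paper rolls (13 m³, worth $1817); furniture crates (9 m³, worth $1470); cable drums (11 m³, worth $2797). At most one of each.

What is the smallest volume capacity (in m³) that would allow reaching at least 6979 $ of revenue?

30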